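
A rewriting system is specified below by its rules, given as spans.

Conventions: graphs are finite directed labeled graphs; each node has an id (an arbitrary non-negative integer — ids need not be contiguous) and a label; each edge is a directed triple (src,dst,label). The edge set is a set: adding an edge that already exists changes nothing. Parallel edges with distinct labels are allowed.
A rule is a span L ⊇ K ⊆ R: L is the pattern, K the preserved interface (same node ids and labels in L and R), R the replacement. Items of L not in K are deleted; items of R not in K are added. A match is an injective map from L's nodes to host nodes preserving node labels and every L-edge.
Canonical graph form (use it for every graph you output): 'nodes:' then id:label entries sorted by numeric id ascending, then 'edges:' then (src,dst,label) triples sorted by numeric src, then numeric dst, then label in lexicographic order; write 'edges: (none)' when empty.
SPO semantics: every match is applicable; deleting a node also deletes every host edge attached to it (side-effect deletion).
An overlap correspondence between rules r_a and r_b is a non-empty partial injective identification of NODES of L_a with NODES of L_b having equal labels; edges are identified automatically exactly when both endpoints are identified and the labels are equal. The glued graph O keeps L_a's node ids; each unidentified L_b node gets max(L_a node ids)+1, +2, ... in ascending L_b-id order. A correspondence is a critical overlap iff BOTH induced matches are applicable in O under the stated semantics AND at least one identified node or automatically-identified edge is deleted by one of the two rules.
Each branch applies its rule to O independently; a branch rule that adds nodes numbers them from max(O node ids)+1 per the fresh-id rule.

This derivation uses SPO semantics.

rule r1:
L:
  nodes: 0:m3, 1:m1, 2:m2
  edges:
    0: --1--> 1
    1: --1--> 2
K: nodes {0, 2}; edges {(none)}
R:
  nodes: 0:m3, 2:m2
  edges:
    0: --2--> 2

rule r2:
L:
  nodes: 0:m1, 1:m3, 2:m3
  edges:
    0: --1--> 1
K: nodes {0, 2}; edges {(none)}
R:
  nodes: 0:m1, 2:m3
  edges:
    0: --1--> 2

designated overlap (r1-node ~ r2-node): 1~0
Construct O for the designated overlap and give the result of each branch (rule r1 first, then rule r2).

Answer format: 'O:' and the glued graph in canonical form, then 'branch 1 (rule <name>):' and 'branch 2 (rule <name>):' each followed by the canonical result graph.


O:
nodes: 0:m3, 1:m1, 2:m2, 3:m3, 4:m3
edges: (0,1,1); (1,2,1); (1,3,1)
branch 1 (rule r1):
nodes: 0:m3, 2:m2, 3:m3, 4:m3
edges: (0,2,2)
branch 2 (rule r2):
nodes: 0:m3, 1:m1, 2:m2, 4:m3
edges: (0,1,1); (1,2,1); (1,4,1)


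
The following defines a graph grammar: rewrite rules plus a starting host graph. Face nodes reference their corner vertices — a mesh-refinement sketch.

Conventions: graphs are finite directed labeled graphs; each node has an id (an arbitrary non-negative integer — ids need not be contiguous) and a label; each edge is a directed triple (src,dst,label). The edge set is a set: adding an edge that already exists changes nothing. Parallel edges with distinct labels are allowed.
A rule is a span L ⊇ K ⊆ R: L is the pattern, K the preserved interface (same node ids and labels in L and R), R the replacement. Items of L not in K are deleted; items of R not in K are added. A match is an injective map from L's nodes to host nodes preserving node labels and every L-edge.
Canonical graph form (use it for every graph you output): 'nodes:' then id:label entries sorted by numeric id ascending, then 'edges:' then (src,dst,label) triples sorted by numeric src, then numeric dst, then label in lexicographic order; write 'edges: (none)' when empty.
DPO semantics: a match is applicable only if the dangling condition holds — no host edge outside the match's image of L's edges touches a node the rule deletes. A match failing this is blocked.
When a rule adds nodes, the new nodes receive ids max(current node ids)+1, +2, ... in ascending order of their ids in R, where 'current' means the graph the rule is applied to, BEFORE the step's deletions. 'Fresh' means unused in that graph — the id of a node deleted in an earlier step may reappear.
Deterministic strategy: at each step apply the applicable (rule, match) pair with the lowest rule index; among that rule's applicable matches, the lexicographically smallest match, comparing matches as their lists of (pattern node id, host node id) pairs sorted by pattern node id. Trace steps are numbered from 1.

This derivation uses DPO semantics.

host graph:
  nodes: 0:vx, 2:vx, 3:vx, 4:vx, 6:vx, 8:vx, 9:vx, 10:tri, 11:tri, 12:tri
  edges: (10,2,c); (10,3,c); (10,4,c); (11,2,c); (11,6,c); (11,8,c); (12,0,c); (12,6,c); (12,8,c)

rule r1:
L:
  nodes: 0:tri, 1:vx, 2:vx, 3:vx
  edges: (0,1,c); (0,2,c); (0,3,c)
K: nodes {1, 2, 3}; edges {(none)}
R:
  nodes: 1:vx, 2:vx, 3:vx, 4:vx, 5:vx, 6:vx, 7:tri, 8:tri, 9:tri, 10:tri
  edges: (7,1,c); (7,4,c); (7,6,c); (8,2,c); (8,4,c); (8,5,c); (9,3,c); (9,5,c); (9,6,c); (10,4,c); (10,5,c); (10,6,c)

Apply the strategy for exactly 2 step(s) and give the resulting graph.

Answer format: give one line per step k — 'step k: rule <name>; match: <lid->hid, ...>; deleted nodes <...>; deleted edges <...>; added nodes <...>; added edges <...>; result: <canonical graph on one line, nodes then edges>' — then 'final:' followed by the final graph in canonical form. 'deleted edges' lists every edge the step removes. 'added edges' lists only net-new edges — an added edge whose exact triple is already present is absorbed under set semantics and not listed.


step 1: rule r1; match: 0->10, 1->2, 2->3, 3->4; deleted nodes 10; deleted edges (10,2,c); (10,3,c); (10,4,c); added nodes 13, 14, 15, 16, 17, 18, 19; added edges (16,2,c); (16,13,c); (16,15,c); (17,3,c); (17,13,c); (17,14,c); (18,4,c); (18,14,c); (18,15,c); (19,13,c); (19,14,c); (19,15,c); result: nodes: 0:vx, 2:vx, 3:vx, 4:vx, 6:vx, 8:vx, 9:vx, 11:tri, 12:tri, 13:vx, 14:vx, 15:vx, 16:tri, 17:tri, 18:tri, 19:tri edges: (11,2,c); (11,6,c); (11,8,c); (12,0,c); (12,6,c); (12,8,c); (16,2,c); (16,13,c); (16,15,c); (17,3,c); (17,13,c); (17,14,c); (18,4,c); (18,14,c); (18,15,c); (19,13,c); (19,14,c); (19,15,c)
step 2: rule r1; match: 0->11, 1->2, 2->6, 3->8; deleted nodes 11; deleted edges (11,2,c); (11,6,c); (11,8,c); added nodes 20, 21, 22, 23, 24, 25, 26; added edges (23,2,c); (23,20,c); (23,22,c); (24,6,c); (24,20,c); (24,21,c); (25,8,c); (25,21,c); (25,22,c); (26,20,c); (26,21,c); (26,22,c); result: nodes: 0:vx, 2:vx, 3:vx, 4:vx, 6:vx, 8:vx, 9:vx, 12:tri, 13:vx, 14:vx, 15:vx, 16:tri, 17:tri, 18:tri, 19:tri, 20:vx, 21:vx, 22:vx, 23:tri, 24:tri, 25:tri, 26:tri edges: (12,0,c); (12,6,c); (12,8,c); (16,2,c); (16,13,c); (16,15,c); (17,3,c); (17,13,c); (17,14,c); (18,4,c); (18,14,c); (18,15,c); (19,13,c); (19,14,c); (19,15,c); (23,2,c); (23,20,c); (23,22,c); (24,6,c); (24,20,c); (24,21,c); (25,8,c); (25,21,c); (25,22,c); (26,20,c); (26,21,c); (26,22,c)
final:
nodes: 0:vx, 2:vx, 3:vx, 4:vx, 6:vx, 8:vx, 9:vx, 12:tri, 13:vx, 14:vx, 15:vx, 16:tri, 17:tri, 18:tri, 19:tri, 20:vx, 21:vx, 22:vx, 23:tri, 24:tri, 25:tri, 26:tri
edges: (12,0,c); (12,6,c); (12,8,c); (16,2,c); (16,13,c); (16,15,c); (17,3,c); (17,13,c); (17,14,c); (18,4,c); (18,14,c); (18,15,c); (19,13,c); (19,14,c); (19,15,c); (23,2,c); (23,20,c); (23,22,c); (24,6,c); (24,20,c); (24,21,c); (25,8,c); (25,21,c); (25,22,c); (26,20,c); (26,21,c); (26,22,c)


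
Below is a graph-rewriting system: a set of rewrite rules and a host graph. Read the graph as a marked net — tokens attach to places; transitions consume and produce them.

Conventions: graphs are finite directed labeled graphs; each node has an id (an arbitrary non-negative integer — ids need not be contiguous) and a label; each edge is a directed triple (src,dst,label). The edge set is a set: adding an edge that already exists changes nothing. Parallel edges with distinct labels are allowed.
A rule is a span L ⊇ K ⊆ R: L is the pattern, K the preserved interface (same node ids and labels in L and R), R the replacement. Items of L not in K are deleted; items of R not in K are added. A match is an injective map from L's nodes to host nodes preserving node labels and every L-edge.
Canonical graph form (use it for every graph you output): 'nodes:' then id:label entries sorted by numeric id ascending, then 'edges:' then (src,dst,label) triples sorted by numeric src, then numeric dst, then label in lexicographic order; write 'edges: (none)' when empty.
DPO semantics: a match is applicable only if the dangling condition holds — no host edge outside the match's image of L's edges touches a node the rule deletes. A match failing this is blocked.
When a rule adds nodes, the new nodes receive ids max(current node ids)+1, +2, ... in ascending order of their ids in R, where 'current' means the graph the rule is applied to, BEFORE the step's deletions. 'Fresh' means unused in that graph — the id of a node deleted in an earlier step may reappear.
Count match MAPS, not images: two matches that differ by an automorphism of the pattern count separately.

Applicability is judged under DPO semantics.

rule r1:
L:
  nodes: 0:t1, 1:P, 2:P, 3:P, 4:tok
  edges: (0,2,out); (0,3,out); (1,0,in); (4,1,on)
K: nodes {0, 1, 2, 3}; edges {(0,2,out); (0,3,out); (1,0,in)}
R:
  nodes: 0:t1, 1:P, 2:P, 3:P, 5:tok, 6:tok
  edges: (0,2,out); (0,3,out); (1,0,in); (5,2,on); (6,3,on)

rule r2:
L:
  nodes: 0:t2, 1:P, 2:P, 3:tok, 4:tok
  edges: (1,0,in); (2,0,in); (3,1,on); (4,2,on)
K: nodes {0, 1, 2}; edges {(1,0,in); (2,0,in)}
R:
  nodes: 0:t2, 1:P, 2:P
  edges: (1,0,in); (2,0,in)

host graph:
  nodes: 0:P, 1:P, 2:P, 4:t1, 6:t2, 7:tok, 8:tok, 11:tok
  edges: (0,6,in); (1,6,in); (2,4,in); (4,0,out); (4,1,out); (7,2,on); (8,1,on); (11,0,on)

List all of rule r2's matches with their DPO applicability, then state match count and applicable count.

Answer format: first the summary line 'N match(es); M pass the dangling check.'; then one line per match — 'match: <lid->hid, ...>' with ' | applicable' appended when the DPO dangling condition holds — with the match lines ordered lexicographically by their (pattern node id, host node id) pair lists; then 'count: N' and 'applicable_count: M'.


2 match(es); 2 pass the dangling check.
match: 0->6, 1->0, 2->1, 3->11, 4->8 | applicable
match: 0->6, 1->1, 2->0, 3->8, 4->11 | applicable
count: 2
applicable_count: 2


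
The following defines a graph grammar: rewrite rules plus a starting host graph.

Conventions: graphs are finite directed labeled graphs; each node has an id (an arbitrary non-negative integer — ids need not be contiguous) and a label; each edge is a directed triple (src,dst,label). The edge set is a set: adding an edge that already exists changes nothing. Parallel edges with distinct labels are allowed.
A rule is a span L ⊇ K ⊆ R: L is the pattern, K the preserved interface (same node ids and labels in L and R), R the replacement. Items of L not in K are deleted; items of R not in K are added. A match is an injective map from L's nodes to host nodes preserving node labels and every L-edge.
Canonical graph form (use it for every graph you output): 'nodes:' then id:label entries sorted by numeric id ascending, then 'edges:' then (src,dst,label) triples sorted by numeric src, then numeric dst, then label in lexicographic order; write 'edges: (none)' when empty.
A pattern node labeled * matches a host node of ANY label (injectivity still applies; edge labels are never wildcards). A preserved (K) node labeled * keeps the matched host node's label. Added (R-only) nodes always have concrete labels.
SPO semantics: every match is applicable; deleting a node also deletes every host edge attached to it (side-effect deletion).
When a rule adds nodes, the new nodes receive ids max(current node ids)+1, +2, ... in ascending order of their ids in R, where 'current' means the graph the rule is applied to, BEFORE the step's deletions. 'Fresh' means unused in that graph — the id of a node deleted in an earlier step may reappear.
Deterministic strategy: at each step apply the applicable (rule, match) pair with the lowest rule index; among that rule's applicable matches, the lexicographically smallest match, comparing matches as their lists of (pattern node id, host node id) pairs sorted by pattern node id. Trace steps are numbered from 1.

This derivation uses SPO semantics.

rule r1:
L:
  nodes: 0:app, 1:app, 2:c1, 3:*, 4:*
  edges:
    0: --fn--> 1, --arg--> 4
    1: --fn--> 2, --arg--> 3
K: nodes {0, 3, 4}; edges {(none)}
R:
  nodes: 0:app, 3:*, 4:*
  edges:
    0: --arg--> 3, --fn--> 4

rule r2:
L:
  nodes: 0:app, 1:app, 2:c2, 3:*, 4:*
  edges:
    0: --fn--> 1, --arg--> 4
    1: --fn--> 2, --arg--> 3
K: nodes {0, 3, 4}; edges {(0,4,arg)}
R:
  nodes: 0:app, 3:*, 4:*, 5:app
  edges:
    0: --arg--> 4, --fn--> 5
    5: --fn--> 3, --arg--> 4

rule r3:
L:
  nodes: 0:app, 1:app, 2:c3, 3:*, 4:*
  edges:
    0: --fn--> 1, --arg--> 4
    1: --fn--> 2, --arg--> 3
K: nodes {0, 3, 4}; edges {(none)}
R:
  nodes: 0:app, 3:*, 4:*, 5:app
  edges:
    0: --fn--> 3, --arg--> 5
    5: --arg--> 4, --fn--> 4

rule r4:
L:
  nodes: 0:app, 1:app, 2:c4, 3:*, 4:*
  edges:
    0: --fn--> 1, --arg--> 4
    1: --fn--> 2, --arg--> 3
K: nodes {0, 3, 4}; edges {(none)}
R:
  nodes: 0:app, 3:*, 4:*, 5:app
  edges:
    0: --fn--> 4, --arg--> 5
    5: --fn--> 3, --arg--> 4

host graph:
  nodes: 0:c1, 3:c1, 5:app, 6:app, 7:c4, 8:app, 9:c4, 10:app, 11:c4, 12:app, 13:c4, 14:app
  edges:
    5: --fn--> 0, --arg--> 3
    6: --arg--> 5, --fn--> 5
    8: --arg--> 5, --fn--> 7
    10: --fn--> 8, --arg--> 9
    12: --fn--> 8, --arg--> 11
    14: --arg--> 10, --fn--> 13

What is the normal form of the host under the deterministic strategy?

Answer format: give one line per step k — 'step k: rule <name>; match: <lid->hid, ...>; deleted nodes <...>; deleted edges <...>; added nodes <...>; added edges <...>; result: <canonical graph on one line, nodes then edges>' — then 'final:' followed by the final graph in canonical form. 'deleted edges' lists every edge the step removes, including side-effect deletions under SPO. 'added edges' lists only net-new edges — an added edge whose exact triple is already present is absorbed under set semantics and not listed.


step 1: rule r4; match: 0->10, 1->8, 2->7, 3->5, 4->9; deleted nodes 7, 8; deleted edges (8,5,arg); (8,7,fn); (10,8,fn); (10,9,arg); (12,8,fn); added nodes 15; added edges (10,9,fn); (10,15,arg); (15,5,fn); (15,9,arg); result: nodes: 0:c1, 3:c1, 5:app, 6:app, 9:c4, 10:app, 11:c4, 12:app, 13:c4, 14:app, 15:app edges: (5,0,fn); (5,3,arg); (6,5,arg); (6,5,fn); (10,9,fn); (10,15,arg); (12,11,arg); (14,10,arg); (14,13,fn); (15,5,fn); (15,9,arg)
step 2: rule r1; match: 0->15, 1->5, 2->0, 3->3, 4->9; deleted nodes 0, 5; deleted edges (5,0,fn); (5,3,arg); (6,5,arg); (6,5,fn); (15,5,fn); (15,9,arg); added nodes (none); added edges (15,3,arg); (15,9,fn); result: nodes: 3:c1, 6:app, 9:c4, 10:app, 11:c4, 12:app, 13:c4, 14:app, 15:app edges: (10,9,fn); (10,15,arg); (12,11,arg); (14,10,arg); (14,13,fn); (15,3,arg); (15,9,fn)
final:
nodes: 3:c1, 6:app, 9:c4, 10:app, 11:c4, 12:app, 13:c4, 14:app, 15:app
edges: (10,9,fn); (10,15,arg); (12,11,arg); (14,10,arg); (14,13,fn); (15,3,arg); (15,9,fn)


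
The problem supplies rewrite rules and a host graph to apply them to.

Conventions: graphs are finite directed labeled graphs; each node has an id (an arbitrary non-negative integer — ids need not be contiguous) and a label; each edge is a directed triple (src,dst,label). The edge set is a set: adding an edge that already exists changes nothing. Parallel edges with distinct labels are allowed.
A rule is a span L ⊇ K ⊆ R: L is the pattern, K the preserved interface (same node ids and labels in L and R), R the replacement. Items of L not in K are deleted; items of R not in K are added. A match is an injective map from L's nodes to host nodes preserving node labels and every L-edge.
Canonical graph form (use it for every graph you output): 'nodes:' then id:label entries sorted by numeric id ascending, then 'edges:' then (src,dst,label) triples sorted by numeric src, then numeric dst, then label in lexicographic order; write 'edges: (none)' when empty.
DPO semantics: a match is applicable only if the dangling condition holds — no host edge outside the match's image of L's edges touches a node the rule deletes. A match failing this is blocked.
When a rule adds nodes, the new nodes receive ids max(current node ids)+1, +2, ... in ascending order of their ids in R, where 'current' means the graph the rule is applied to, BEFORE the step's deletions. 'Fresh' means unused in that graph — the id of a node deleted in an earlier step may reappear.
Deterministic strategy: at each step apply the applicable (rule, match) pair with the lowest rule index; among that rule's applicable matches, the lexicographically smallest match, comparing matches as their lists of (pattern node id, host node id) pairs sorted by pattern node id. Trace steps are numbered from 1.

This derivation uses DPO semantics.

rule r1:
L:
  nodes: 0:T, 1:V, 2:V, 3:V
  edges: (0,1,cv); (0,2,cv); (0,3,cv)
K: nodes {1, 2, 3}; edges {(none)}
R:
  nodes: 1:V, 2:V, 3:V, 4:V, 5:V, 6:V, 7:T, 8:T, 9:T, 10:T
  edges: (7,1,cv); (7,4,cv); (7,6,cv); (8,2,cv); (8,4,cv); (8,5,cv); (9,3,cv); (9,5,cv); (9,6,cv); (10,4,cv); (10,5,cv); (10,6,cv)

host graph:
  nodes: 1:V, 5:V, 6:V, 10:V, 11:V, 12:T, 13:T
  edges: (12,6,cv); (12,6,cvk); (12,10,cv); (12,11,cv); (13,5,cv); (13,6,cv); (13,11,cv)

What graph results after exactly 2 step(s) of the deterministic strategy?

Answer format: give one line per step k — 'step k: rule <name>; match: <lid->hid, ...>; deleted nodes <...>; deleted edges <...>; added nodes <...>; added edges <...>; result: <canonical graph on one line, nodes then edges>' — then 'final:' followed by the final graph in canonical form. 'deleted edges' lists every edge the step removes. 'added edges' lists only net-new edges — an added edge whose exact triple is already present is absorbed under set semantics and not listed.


step 1: rule r1; match: 0->13, 1->5, 2->6, 3->11; deleted nodes 13; deleted edges (13,5,cv); (13,6,cv); (13,11,cv); added nodes 14, 15, 16, 17, 18, 19, 20; added edges (17,5,cv); (17,14,cv); (17,16,cv); (18,6,cv); (18,14,cv); (18,15,cv); (19,11,cv); (19,15,cv); (19,16,cv); (20,14,cv); (20,15,cv); (20,16,cv); result: nodes: 1:V, 5:V, 6:V, 10:V, 11:V, 12:T, 14:V, 15:V, 16:V, 17:T, 18:T, 19:T, 20:T edges: (12,6,cv); (12,6,cvk); (12,10,cv); (12,11,cv); (17,5,cv); (17,14,cv); (17,16,cv); (18,6,cv); (18,14,cv); (18,15,cv); (19,11,cv); (19,15,cv); (19,16,cv); (20,14,cv); (20,15,cv); (20,16,cv)
step 2: rule r1; match: 0->17, 1->5, 2->14, 3->16; deleted nodes 17; deleted edges (17,5,cv); (17,14,cv); (17,16,cv); added nodes 21, 22, 23, 24, 25, 26, 27; added edges (24,5,cv); (24,21,cv); (24,23,cv); (25,14,cv); (25,21,cv); (25,22,cv); (26,16,cv); (26,22,cv); (26,23,cv); (27,21,cv); (27,22,cv); (27,23,cv); result: nodes: 1:V, 5:V, 6:V, 10:V, 11:V, 12:T, 14:V, 15:V, 16:V, 18:T, 19:T, 20:T, 21:V, 22:V, 23:V, 24:T, 25:T, 26:T, 27:T edges: (12,6,cv); (12,6,cvk); (12,10,cv); (12,11,cv); (18,6,cv); (18,14,cv); (18,15,cv); (19,11,cv); (19,15,cv); (19,16,cv); (20,14,cv); (20,15,cv); (20,16,cv); (24,5,cv); (24,21,cv); (24,23,cv); (25,14,cv); (25,21,cv); (25,22,cv); (26,16,cv); (26,22,cv); (26,23,cv); (27,21,cv); (27,22,cv); (27,23,cv)
final:
nodes: 1:V, 5:V, 6:V, 10:V, 11:V, 12:T, 14:V, 15:V, 16:V, 18:T, 19:T, 20:T, 21:V, 22:V, 23:V, 24:T, 25:T, 26:T, 27:T
edges: (12,6,cv); (12,6,cvk); (12,10,cv); (12,11,cv); (18,6,cv); (18,14,cv); (18,15,cv); (19,11,cv); (19,15,cv); (19,16,cv); (20,14,cv); (20,15,cv); (20,16,cv); (24,5,cv); (24,21,cv); (24,23,cv); (25,14,cv); (25,21,cv); (25,22,cv); (26,16,cv); (26,22,cv); (26,23,cv); (27,21,cv); (27,22,cv); (27,23,cv)


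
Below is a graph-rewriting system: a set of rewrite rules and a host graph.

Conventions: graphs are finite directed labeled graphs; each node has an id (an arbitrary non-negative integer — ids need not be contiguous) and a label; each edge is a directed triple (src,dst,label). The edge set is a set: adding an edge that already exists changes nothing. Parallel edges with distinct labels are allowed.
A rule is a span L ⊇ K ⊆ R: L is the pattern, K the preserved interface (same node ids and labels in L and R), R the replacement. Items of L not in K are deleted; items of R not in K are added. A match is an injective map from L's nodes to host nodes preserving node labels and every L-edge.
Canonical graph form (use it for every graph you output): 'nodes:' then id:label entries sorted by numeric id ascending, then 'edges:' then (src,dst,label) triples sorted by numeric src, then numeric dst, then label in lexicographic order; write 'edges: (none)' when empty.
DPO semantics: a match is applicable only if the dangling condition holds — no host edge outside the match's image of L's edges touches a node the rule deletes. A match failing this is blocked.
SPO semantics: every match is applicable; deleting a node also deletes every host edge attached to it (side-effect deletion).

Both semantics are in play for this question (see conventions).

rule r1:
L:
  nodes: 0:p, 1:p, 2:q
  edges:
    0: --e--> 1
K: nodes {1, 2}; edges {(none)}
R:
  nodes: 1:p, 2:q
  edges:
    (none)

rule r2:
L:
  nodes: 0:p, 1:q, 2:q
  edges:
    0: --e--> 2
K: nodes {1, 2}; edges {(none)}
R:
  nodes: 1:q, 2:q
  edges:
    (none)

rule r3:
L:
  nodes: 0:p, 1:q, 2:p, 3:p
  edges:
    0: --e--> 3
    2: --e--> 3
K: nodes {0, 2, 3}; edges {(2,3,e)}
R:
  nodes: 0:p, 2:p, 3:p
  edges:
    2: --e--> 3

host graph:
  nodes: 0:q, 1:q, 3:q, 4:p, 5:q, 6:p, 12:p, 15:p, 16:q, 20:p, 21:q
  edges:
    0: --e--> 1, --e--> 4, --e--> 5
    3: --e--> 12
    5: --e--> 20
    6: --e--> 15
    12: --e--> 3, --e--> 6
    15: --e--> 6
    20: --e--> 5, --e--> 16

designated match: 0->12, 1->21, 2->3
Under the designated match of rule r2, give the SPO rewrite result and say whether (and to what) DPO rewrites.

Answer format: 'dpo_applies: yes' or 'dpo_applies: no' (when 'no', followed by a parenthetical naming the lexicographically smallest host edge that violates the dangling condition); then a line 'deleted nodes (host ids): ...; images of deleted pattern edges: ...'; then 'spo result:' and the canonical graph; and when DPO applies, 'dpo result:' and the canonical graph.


dpo_applies: no
(the rule deletes node 12, which keeps host edge (3,12,e) outside the match image — the dangling condition fails, DPO blocks; SPO proceeds and side-deletes such edges)
deleted nodes (host ids): 12; images of deleted pattern edges: (12,3,e)
spo result:
nodes: 0:q, 1:q, 3:q, 4:p, 5:q, 6:p, 15:p, 16:q, 20:p, 21:q
edges: (0,1,e); (0,4,e); (0,5,e); (5,20,e); (6,15,e); (15,6,e); (20,5,e); (20,16,e)


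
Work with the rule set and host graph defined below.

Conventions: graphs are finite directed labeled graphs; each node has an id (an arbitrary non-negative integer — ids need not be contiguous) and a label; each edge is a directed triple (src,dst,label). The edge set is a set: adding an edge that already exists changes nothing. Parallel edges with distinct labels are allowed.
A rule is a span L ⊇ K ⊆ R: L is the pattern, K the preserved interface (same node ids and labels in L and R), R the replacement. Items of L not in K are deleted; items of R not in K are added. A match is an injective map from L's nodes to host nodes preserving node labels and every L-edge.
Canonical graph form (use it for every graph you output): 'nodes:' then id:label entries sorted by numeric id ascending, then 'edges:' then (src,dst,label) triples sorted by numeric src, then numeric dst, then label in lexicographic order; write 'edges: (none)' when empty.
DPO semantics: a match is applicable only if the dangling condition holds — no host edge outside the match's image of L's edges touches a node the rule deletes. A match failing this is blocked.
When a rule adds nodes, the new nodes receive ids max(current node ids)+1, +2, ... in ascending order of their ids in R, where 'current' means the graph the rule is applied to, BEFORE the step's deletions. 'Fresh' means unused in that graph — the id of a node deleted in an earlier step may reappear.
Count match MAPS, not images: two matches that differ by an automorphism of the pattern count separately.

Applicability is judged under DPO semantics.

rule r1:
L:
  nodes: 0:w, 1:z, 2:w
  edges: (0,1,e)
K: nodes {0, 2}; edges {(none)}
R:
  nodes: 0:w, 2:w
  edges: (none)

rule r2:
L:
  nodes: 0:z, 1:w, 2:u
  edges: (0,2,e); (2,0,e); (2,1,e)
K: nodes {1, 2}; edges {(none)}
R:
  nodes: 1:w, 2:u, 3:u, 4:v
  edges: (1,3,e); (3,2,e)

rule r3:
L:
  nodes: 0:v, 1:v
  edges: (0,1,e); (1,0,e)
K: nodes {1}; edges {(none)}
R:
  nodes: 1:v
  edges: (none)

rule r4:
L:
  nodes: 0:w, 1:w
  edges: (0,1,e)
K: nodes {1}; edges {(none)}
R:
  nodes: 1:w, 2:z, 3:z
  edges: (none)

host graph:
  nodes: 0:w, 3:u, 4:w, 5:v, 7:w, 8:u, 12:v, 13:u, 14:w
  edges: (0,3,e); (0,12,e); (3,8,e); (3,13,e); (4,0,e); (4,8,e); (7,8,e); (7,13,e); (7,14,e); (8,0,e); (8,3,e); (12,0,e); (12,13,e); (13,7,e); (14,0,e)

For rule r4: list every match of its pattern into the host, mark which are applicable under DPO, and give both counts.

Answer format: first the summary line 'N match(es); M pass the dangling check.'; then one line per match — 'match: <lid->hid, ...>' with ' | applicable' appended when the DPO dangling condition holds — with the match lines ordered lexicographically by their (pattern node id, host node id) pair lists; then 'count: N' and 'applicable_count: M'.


3 match(es); 0 pass the dangling check.
match: 0->4, 1->0
match: 0->7, 1->14
match: 0->14, 1->0
count: 3
applicable_count: 0


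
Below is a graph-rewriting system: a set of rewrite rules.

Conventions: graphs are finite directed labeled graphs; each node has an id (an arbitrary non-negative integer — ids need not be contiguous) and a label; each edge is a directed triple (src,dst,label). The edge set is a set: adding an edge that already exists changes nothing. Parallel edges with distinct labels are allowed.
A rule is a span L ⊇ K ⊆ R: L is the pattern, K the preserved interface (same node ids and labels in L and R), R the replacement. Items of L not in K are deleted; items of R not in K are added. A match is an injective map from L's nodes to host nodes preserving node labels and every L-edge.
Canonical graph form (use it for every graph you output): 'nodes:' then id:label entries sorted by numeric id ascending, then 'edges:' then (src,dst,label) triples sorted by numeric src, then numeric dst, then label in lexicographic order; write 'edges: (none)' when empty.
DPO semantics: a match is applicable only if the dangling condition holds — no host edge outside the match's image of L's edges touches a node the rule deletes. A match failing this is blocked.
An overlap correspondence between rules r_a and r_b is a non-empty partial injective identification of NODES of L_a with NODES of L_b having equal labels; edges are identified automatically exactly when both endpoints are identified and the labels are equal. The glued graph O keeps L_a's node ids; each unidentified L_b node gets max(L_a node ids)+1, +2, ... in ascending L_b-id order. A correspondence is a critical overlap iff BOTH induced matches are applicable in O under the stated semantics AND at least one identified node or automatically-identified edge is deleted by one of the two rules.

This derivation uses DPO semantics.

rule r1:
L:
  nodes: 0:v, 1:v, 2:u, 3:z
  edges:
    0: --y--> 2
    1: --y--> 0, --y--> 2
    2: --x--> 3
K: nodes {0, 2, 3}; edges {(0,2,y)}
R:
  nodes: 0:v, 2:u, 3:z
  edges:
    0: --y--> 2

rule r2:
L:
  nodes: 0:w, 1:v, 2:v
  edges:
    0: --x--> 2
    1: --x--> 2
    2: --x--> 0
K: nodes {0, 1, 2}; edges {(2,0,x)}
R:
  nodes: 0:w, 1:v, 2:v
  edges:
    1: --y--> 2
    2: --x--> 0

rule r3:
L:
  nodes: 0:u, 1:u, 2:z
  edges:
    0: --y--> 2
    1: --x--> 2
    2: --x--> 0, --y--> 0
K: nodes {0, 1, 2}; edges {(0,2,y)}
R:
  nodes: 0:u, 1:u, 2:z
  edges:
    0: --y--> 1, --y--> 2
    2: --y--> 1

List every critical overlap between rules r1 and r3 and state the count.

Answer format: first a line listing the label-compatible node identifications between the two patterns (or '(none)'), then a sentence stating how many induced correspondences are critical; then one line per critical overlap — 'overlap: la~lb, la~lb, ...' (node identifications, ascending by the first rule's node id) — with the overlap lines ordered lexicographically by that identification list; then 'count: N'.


label-compatible node identifications between L(r1) and L(r3): 2~0, 2~1, 3~2
1 of the induced correspondences is a critical overlap of r1 and r3.
overlap: 2~1, 3~2
count: 1


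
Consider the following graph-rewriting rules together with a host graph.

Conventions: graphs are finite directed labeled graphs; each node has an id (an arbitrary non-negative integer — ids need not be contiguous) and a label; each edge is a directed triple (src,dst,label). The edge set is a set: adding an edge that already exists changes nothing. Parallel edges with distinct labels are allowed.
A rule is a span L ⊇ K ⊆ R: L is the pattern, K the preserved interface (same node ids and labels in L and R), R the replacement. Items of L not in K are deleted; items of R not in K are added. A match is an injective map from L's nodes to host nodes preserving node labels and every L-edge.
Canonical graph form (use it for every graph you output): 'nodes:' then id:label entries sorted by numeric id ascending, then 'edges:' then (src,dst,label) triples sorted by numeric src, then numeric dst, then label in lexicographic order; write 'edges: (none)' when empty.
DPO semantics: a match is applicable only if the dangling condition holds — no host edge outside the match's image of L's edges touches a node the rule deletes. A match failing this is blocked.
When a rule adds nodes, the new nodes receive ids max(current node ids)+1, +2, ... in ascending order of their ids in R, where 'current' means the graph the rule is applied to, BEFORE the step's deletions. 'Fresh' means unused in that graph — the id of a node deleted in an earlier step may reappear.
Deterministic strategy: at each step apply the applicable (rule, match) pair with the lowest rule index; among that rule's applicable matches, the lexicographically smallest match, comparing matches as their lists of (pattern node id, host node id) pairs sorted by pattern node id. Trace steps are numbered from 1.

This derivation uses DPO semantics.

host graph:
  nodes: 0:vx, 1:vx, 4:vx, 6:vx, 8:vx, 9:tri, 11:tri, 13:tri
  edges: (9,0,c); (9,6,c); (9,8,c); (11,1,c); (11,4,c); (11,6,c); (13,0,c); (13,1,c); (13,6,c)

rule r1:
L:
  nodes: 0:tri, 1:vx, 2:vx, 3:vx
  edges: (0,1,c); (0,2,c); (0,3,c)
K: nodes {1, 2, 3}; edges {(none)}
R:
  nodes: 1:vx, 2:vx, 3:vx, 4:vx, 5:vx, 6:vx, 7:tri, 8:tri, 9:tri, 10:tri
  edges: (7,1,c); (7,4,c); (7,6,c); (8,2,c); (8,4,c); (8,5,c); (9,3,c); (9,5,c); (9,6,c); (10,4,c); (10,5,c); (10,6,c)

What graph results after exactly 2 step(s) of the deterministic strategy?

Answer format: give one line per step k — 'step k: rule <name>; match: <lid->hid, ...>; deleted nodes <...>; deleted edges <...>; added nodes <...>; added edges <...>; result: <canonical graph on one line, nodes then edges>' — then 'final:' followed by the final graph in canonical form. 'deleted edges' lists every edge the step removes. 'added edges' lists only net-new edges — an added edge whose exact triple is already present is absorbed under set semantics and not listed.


step 1: rule r1; match: 0->9, 1->0, 2->6, 3->8; deleted nodes 9; deleted edges (9,0,c); (9,6,c); (9,8,c); added nodes 14, 15, 16, 17, 18, 19, 20; added edges (17,0,c); (17,14,c); (17,16,c); (18,6,c); (18,14,c); (18,15,c); (19,8,c); (19,15,c); (19,16,c); (20,14,c); (20,15,c); (20,16,c); result: nodes: 0:vx, 1:vx, 4:vx, 6:vx, 8:vx, 11:tri, 13:tri, 14:vx, 15:vx, 16:vx, 17:tri, 18:tri, 19:tri, 20:tri edges: (11,1,c); (11,4,c); (11,6,c); (13,0,c); (13,1,c); (13,6,c); (17,0,c); (17,14,c); (17,16,c); (18,6,c); (18,14,c); (18,15,c); (19,8,c); (19,15,c); (19,16,c); (20,14,c); (20,15,c); (20,16,c)
step 2: rule r1; match: 0->11, 1->1, 2->4, 3->6; deleted nodes 11; deleted edges (11,1,c); (11,4,c); (11,6,c); added nodes 21, 22, 23, 24, 25, 26, 27; added edges (24,1,c); (24,21,c); (24,23,c); (25,4,c); (25,21,c); (25,22,c); (26,6,c); (26,22,c); (26,23,c); (27,21,c); (27,22,c); (27,23,c); result: nodes: 0:vx, 1:vx, 4:vx, 6:vx, 8:vx, 13:tri, 14:vx, 15:vx, 16:vx, 17:tri, 18:tri, 19:tri, 20:tri, 21:vx, 22:vx, 23:vx, 24:tri, 25:tri, 26:tri, 27:tri edges: (13,0,c); (13,1,c); (13,6,c); (17,0,c); (17,14,c); (17,16,c); (18,6,c); (18,14,c); (18,15,c); (19,8,c); (19,15,c); (19,16,c); (20,14,c); (20,15,c); (20,16,c); (24,1,c); (24,21,c); (24,23,c); (25,4,c); (25,21,c); (25,22,c); (26,6,c); (26,22,c); (26,23,c); (27,21,c); (27,22,c); (27,23,c)
final:
nodes: 0:vx, 1:vx, 4:vx, 6:vx, 8:vx, 13:tri, 14:vx, 15:vx, 16:vx, 17:tri, 18:tri, 19:tri, 20:tri, 21:vx, 22:vx, 23:vx, 24:tri, 25:tri, 26:tri, 27:tri
edges: (13,0,c); (13,1,c); (13,6,c); (17,0,c); (17,14,c); (17,16,c); (18,6,c); (18,14,c); (18,15,c); (19,8,c); (19,15,c); (19,16,c); (20,14,c); (20,15,c); (20,16,c); (24,1,c); (24,21,c); (24,23,c); (25,4,c); (25,21,c); (25,22,c); (26,6,c); (26,22,c); (26,23,c); (27,21,c); (27,22,c); (27,23,c)


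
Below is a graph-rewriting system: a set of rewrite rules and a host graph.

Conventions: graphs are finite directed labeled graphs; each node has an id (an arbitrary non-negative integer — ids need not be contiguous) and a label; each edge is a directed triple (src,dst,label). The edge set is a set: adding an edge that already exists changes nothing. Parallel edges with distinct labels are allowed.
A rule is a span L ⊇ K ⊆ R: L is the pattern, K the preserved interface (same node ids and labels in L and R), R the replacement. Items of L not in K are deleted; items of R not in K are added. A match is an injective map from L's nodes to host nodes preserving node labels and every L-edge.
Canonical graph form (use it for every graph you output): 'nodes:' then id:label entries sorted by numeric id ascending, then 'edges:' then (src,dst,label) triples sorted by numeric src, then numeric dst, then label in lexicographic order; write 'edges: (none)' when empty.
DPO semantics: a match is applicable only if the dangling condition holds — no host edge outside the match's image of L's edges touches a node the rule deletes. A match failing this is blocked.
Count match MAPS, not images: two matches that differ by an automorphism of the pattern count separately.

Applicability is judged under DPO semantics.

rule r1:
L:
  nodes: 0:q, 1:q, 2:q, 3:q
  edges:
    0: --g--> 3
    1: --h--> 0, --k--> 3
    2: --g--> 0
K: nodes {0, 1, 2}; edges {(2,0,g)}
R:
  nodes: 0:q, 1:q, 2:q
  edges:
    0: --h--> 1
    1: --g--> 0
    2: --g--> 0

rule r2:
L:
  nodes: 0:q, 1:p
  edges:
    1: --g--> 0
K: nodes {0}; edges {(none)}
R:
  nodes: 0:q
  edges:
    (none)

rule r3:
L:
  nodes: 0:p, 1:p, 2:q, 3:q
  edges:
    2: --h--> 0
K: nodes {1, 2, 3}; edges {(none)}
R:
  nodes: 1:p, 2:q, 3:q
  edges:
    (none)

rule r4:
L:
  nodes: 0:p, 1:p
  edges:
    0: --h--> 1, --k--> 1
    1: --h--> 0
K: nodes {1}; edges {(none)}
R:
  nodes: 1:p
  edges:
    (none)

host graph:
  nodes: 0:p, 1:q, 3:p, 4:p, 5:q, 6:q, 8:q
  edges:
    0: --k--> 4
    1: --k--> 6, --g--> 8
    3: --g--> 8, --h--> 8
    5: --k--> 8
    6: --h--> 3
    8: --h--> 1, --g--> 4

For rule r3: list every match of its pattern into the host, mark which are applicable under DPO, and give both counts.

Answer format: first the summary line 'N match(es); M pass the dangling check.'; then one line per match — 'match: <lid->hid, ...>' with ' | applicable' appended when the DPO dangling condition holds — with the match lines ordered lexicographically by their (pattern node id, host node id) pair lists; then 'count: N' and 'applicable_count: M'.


6 match(es); 0 pass the dangling check.
match: 0->3, 1->0, 2->6, 3->1
match: 0->3, 1->0, 2->6, 3->5
match: 0->3, 1->0, 2->6, 3->8
match: 0->3, 1->4, 2->6, 3->1
match: 0->3, 1->4, 2->6, 3->5
match: 0->3, 1->4, 2->6, 3->8
count: 6
applicable_count: 0


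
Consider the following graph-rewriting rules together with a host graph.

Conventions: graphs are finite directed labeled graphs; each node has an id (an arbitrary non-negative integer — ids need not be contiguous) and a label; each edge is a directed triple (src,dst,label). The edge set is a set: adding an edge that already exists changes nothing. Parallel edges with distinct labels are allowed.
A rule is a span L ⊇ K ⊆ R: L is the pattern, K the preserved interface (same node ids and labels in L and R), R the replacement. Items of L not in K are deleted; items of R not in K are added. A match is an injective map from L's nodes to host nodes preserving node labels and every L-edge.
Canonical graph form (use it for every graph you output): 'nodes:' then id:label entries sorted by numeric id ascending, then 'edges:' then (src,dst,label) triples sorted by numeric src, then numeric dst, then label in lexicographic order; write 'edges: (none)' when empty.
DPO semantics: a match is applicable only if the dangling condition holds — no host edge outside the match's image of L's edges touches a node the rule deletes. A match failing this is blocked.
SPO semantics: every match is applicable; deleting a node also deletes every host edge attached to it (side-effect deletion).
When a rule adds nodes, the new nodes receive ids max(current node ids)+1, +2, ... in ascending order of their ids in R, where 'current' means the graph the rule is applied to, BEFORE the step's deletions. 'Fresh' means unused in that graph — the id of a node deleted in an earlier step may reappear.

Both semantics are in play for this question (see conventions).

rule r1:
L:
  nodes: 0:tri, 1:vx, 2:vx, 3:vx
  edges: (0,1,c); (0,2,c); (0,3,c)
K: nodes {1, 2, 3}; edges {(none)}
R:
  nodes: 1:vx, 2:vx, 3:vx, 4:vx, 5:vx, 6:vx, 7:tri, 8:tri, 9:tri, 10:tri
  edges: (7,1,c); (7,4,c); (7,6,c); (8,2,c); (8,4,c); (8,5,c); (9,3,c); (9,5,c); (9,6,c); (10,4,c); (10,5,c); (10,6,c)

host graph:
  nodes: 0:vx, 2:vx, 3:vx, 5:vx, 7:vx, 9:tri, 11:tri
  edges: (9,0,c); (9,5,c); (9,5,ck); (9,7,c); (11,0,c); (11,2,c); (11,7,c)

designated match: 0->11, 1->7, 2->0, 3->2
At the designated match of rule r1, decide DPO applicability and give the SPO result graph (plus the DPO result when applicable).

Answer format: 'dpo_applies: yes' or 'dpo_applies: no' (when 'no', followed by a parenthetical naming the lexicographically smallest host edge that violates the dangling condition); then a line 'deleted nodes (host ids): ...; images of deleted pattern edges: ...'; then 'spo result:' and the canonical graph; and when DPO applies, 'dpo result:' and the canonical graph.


dpo_applies: yes
deleted nodes (host ids): 11; images of deleted pattern edges: (11,0,c); (11,2,c); (11,7,c)
spo result:
nodes: 0:vx, 2:vx, 3:vx, 5:vx, 7:vx, 9:tri, 12:vx, 13:vx, 14:vx, 15:tri, 16:tri, 17:tri, 18:tri
edges: (9,0,c); (9,5,c); (9,5,ck); (9,7,c); (15,7,c); (15,12,c); (15,14,c); (16,0,c); (16,12,c); (16,13,c); (17,2,c); (17,13,c); (17,14,c); (18,12,c); (18,13,c); (18,14,c)
dpo result:
nodes: 0:vx, 2:vx, 3:vx, 5:vx, 7:vx, 9:tri, 12:vx, 13:vx, 14:vx, 15:tri, 16:tri, 17:tri, 18:tri
edges: (9,0,c); (9,5,c); (9,5,ck); (9,7,c); (15,7,c); (15,12,c); (15,14,c); (16,0,c); (16,12,c); (16,13,c); (17,2,c); (17,13,c); (17,14,c); (18,12,c); (18,13,c); (18,14,c)


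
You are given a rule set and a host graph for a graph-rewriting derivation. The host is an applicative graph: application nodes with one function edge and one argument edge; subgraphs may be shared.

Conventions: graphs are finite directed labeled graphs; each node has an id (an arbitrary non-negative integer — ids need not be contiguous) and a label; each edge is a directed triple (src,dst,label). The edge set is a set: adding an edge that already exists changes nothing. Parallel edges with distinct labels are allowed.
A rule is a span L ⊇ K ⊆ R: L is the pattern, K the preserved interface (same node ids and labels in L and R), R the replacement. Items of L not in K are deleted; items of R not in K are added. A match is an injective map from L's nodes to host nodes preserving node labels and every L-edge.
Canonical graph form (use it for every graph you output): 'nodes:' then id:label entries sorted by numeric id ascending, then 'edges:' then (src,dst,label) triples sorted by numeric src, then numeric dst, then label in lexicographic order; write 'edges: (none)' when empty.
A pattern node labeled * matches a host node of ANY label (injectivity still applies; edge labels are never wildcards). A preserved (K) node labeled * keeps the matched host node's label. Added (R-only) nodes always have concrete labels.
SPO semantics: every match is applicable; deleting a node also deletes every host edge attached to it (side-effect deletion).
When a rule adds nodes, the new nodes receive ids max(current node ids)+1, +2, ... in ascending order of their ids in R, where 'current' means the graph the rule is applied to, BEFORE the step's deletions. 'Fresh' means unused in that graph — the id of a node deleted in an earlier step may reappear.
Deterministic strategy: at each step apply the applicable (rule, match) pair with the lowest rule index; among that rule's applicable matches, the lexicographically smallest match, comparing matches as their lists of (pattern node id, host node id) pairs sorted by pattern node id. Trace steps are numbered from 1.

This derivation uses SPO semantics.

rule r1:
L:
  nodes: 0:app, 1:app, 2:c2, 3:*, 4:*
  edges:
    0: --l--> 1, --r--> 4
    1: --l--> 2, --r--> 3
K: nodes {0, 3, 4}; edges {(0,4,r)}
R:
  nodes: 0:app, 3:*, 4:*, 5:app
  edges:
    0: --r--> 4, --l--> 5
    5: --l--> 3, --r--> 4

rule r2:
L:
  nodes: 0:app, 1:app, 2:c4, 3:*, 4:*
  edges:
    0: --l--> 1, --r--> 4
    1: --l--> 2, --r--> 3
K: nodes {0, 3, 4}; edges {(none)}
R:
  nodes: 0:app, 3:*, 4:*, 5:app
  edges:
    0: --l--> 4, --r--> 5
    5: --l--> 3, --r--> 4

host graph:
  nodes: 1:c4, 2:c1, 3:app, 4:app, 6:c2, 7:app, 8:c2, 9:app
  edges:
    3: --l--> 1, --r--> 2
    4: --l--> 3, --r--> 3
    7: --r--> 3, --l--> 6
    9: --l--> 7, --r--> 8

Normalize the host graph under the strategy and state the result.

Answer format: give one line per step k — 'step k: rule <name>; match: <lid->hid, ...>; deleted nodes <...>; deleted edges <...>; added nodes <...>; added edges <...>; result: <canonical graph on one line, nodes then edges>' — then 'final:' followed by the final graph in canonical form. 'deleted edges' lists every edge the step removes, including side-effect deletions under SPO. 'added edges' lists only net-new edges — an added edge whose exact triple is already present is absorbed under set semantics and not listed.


step 1: rule r1; match: 0->9, 1->7, 2->6, 3->3, 4->8; deleted nodes 6, 7; deleted edges (7,3,r); (7,6,l); (9,7,l); added nodes 10; added edges (9,10,l); (10,3,l); (10,8,r); result: nodes: 1:c4, 2:c1, 3:app, 4:app, 8:c2, 9:app, 10:app edges: (3,1,l); (3,2,r); (4,3,l); (4,3,r); (9,8,r); (9,10,l); (10,3,l); (10,8,r)
step 2: rule r2; match: 0->10, 1->3, 2->1, 3->2, 4->8; deleted nodes 1, 3; deleted edges (3,1,l); (3,2,r); (4,3,l); (4,3,r); (10,3,l); (10,8,r); added nodes 11; added edges (10,8,l); (10,11,r); (11,2,l); (11,8,r); result: nodes: 2:c1, 4:app, 8:c2, 9:app, 10:app, 11:app edges: (9,8,r); (9,10,l); (10,8,l); (10,11,r); (11,2,l); (11,8,r)
final:
nodes: 2:c1, 4:app, 8:c2, 9:app, 10:app, 11:app
edges: (9,8,r); (9,10,l); (10,8,l); (10,11,r); (11,2,l); (11,8,r)
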